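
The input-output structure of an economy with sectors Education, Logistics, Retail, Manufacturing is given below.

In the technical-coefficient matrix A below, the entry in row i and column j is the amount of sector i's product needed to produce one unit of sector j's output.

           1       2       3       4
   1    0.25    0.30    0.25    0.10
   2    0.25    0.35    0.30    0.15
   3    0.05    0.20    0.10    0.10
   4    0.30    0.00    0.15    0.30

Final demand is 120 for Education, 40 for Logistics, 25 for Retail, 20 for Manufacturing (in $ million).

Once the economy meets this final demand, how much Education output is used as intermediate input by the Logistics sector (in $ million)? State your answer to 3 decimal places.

I − A =
  [   0.75    -0.30    -0.25    -0.10]
  [  -0.25     0.65    -0.30    -0.15]
  [  -0.05    -0.20     0.90    -0.10]
  [  -0.30     0.00    -0.15     0.70]
Compute the cofactors C_ij = (−1)^(i+j)·(3×3 minor ij) of I−A; the adjugate is their transpose:
adj(I−A) = Cᵀ =
  [ 0.353250   0.222500   0.193250   0.125750]
  [ 0.214875   0.417250   0.224125   0.152125]
  [ 0.086250   0.118500   0.255750   0.074250]
  [ 0.169875   0.120750   0.137625   0.301125]
det(I−A) = Σ_j (I−A)_1j·C_1j = (0.75)(0.353250) + (-0.30)(0.214875) + (-0.25)(0.086250) + (-0.10)(0.169875) = 0.161925
(I − A)⁻¹ = adj(I−A) / det(I−A) ≈
  [   2.1816     1.3741     1.1935     0.7766]
  [   1.3270     2.5768     1.3841     0.9395]
  [   0.5327     0.7318     1.5794     0.4585]
  [   1.0491     0.7457     0.8499     1.8597]
First solve x = (I − A)⁻¹ d = adj(I−A)·d / det(I−A); in particular x_2 = (0.214875·120 + 0.417250·40 + 0.224125·25 + 0.152125·20) / 0.161925 = 51.120625 / 0.161925 ≈ 315.70557.
Intermediate flow from 1 to 2: z_12 = a_12 · x_2 = 0.30 × 51.120625 / 0.161925 = 15.3361875 / 0.161925 ≈ 94.712.

z_12 = 94.712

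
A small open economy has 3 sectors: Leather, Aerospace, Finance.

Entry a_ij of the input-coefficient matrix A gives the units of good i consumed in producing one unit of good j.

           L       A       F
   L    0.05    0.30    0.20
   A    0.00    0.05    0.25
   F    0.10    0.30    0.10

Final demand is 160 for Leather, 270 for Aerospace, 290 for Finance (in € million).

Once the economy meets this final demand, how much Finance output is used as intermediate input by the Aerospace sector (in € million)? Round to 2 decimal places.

z_FA = 125.26

I − A =
  [   0.95    -0.30    -0.20]
  [   0.00     0.95    -0.25]
  [  -0.10    -0.30     0.90]
Cofactors of I−A, C_ij = (−1)^(i+j)·(minor ij) (rows/columns in the sector order above):
  C_11 = (0.95)(0.90) − (-0.25)(-0.30) = 0.7800
  C_12 = −[(0.00)(0.90) − (-0.25)(-0.10)] = 0.0250
  C_13 = (0.00)(-0.30) − (0.95)(-0.10) = 0.0950
  C_21 = −[(-0.30)(0.90) − (-0.20)(-0.30)] = 0.3300
  C_22 = (0.95)(0.90) − (-0.20)(-0.10) = 0.8350
  C_23 = −[(0.95)(-0.30) − (-0.30)(-0.10)] = 0.3150
  C_31 = (-0.30)(-0.25) − (-0.20)(0.95) = 0.2650
  C_32 = −[(0.95)(-0.25) − (-0.20)(0.00)] = 0.2375
  C_33 = (0.95)(0.95) − (-0.30)(0.00) = 0.9025
det(I−A) = Σ_j (I−A)_1j·C_1j = (0.95)(0.7800) + (-0.30)(0.0250) + (-0.20)(0.0950) = 0.7145
adj(I−A) = Cᵀ =
  [ 0.7800   0.3300   0.2650]
  [ 0.0250   0.8350   0.2375]
  [ 0.0950   0.3150   0.9025]
(I − A)⁻¹ = adj(I−A) / det(I−A) ≈
  [   1.0917     0.4619     0.3709]
  [   0.0350     1.1686     0.3324]
  [   0.1330     0.4409     1.2631]
First solve x = (I − A)⁻¹ d = adj(I−A)·d / det(I−A); in particular x_A = (0.0250·160 + 0.8350·270 + 0.2375·290) / 0.7145 = 298.325 / 0.7145 ≈ 417.5297.
Intermediate flow from F to A: z_FA = a_FA · x_A = 0.30 × 298.325 / 0.7145 = 89.4975 / 0.7145 ≈ 125.26.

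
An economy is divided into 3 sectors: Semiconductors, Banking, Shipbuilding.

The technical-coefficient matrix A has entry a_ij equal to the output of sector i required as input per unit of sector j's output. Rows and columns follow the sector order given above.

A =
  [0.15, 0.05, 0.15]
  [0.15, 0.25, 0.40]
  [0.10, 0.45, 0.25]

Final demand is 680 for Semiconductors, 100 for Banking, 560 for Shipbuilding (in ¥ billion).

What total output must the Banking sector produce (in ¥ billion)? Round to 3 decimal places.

x_2 = 1245.927

I − A =
  [   0.85    -0.05    -0.15]
  [  -0.15     0.75    -0.40]
  [  -0.10    -0.45     0.75]
Cofactors of I−A, C_ij = (−1)^(i+j)·(minor ij) (rows/columns in the sector order above):
  C_11 = (0.75)(0.75) − (-0.40)(-0.45) = 0.3825
  C_12 = −[(-0.15)(0.75) − (-0.40)(-0.10)] = 0.1525
  C_13 = (-0.15)(-0.45) − (0.75)(-0.10) = 0.1425
  C_21 = −[(-0.05)(0.75) − (-0.15)(-0.45)] = 0.1050
  C_22 = (0.85)(0.75) − (-0.15)(-0.10) = 0.6225
  C_23 = −[(0.85)(-0.45) − (-0.05)(-0.10)] = 0.3875
  C_31 = (-0.05)(-0.40) − (-0.15)(0.75) = 0.1325
  C_32 = −[(0.85)(-0.40) − (-0.15)(-0.15)] = 0.3625
  C_33 = (0.85)(0.75) − (-0.05)(-0.15) = 0.6300
det(I−A) = Σ_j (I−A)_1j·C_1j = (0.85)(0.3825) + (-0.05)(0.1525) + (-0.15)(0.1425) = 0.296125
adj(I−A) = Cᵀ =
  [ 0.3825   0.1050   0.1325]
  [ 0.1525   0.6225   0.3625]
  [ 0.1425   0.3875   0.6300]
(I − A)⁻¹ = adj(I−A) / det(I−A) ≈
  [   1.2917     0.3546     0.4474]
  [   0.5150     2.1022     1.2241]
  [   0.4812     1.3086     2.1275]
x = (I − A)⁻¹ d = adj(I−A)·d / det(I−A), with det(I−A) = 0.296125:
  x_1 = (0.3825·680 + 0.1050·100 + 0.1325·560) / 0.296125 = 344.80 / 0.296125 ≈ 1164.373
  x_2 = (0.1525·680 + 0.6225·100 + 0.3625·560) / 0.296125 = 368.95 / 0.296125 ≈ 1245.927
  x_3 = (0.1425·680 + 0.3875·100 + 0.6300·560) / 0.296125 = 488.45 / 0.296125 ≈ 1649.472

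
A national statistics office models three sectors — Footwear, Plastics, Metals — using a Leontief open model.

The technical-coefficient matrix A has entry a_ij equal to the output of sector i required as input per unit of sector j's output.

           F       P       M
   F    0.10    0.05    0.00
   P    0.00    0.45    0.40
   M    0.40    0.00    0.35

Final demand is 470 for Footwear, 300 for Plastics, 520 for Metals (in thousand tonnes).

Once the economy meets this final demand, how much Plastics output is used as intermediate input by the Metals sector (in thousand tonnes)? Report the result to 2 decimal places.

I − A =
  [   0.90    -0.05     0.00]
  [   0.00     0.55    -0.40]
  [  -0.40     0.00     0.65]
Cofactors of I−A, C_ij = (−1)^(i+j)·(minor ij) (rows/columns in the sector order above):
  C_11 = (0.55)(0.65) − (-0.40)(0.00) = 0.3575
  C_12 = −[(0.00)(0.65) − (-0.40)(-0.40)] = 0.1600
  C_13 = (0.00)(0.00) − (0.55)(-0.40) = 0.2200
  C_21 = −[(-0.05)(0.65) − (0.00)(0.00)] = 0.0325
  C_22 = (0.90)(0.65) − (0.00)(-0.40) = 0.5850
  C_23 = −[(0.90)(0.00) − (-0.05)(-0.40)] = 0.0200
  C_31 = (-0.05)(-0.40) − (0.00)(0.55) = 0.0200
  C_32 = −[(0.90)(-0.40) − (0.00)(0.00)] = 0.3600
  C_33 = (0.90)(0.55) − (-0.05)(0.00) = 0.4950
det(I−A) = Σ_j (I−A)_1j·C_1j = (0.90)(0.3575) + (-0.05)(0.1600) + (0.00)(0.2200) = 0.31375
adj(I−A) = Cᵀ =
  [ 0.3575   0.0325   0.0200]
  [ 0.1600   0.5850   0.3600]
  [ 0.2200   0.0200   0.4950]
(I − A)⁻¹ = adj(I−A) / det(I−A) ≈
  [   1.1394     0.1036     0.0637]
  [   0.5100     1.8645     1.1474]
  [   0.7012     0.0637     1.5777]
First solve x = (I − A)⁻¹ d = adj(I−A)·d / det(I−A); in particular x_M = (0.2200·470 + 0.0200·300 + 0.4950·520) / 0.31375 = 366.80 / 0.31375 ≈ 1169.0837.
Intermediate flow from P to M: z_PM = a_PM · x_M = 0.40 × 366.80 / 0.31375 = 146.72 / 0.31375 ≈ 467.63.

z_PM = 467.63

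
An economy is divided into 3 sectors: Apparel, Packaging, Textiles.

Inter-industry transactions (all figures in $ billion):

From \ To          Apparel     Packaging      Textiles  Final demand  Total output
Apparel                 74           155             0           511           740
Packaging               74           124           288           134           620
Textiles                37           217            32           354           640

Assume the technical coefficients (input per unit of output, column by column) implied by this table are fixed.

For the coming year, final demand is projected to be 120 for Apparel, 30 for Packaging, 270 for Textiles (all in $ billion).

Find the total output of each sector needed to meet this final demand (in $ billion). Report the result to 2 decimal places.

Technical coefficients a_ij = z_ij / X_j:
  a_AA = 74/740 = 0.10, a_PA = 74/740 = 0.10, a_TA = 37/740 = 0.05
  a_AP = 155/620 = 0.25, a_PP = 124/620 = 0.20, a_TP = 217/620 = 0.35
  a_AT = 0/640 = 0.00, a_PT = 288/640 = 0.45, a_TT = 32/640 = 0.05
I − A =
  [   0.90    -0.25     0.00]
  [  -0.10     0.80    -0.45]
  [  -0.05    -0.35     0.95]
Cofactors of I−A, C_ij = (−1)^(i+j)·(minor ij) (rows/columns in the sector order above):
  C_11 = (0.80)(0.95) − (-0.45)(-0.35) = 0.6025
  C_12 = −[(-0.10)(0.95) − (-0.45)(-0.05)] = 0.1175
  C_13 = (-0.10)(-0.35) − (0.80)(-0.05) = 0.0750
  C_21 = −[(-0.25)(0.95) − (0.00)(-0.35)] = 0.2375
  C_22 = (0.90)(0.95) − (0.00)(-0.05) = 0.8550
  C_23 = −[(0.90)(-0.35) − (-0.25)(-0.05)] = 0.3275
  C_31 = (-0.25)(-0.45) − (0.00)(0.80) = 0.1125
  C_32 = −[(0.90)(-0.45) − (0.00)(-0.10)] = 0.4050
  C_33 = (0.90)(0.80) − (-0.25)(-0.10) = 0.6950
det(I−A) = Σ_j (I−A)_1j·C_1j = (0.90)(0.6025) + (-0.25)(0.1175) + (0.00)(0.0750) = 0.512875
adj(I−A) = Cᵀ =
  [ 0.6025   0.2375   0.1125]
  [ 0.1175   0.8550   0.4050]
  [ 0.0750   0.3275   0.6950]
(I − A)⁻¹ = adj(I−A) / det(I−A) ≈
  [   1.1748     0.4631     0.2194]
  [   0.2291     1.6671     0.7897]
  [   0.1462     0.6386     1.3551]
x = (I − A)⁻¹ d = adj(I−A)·d / det(I−A), with det(I−A) = 0.512875:
  x_A = (0.6025·120 + 0.2375·30 + 0.1125·270) / 0.512875 = 109.80 / 0.512875 ≈ 214.09
  x_P = (0.1175·120 + 0.8550·30 + 0.4050·270) / 0.512875 = 149.10 / 0.512875 ≈ 290.71
  x_T = (0.0750·120 + 0.3275·30 + 0.6950·270) / 0.512875 = 206.475 / 0.512875 ≈ 402.58

x_A = 214.09, x_P = 290.71, x_T = 402.58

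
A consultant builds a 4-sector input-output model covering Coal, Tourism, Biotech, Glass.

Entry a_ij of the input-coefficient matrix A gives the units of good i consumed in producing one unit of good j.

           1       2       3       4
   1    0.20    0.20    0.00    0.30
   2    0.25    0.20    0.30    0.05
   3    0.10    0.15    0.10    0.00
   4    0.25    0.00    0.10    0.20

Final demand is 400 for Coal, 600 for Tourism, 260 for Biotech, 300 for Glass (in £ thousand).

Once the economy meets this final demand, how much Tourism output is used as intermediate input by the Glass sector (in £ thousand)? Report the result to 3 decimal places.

z_24 = 40.937

I − A =
  [   0.80    -0.20     0.00    -0.30]
  [  -0.25     0.80    -0.30    -0.05]
  [  -0.10    -0.15     0.90     0.00]
  [  -0.25     0.00    -0.10     0.80]
Compute the cofactors C_ij = (−1)^(i+j)·(3×3 minor ij) of I−A; the adjugate is their transpose:
adj(I−A) = Cᵀ =
  [ 0.539250   0.148500   0.073000   0.211500]
  [ 0.215750   0.505500   0.181000   0.112500]
  [ 0.095875   0.100750   0.409500   0.042250]
  [ 0.180500   0.059000   0.074000   0.489000]
det(I−A) = Σ_j (I−A)_1j·C_1j = (0.80)(0.539250) + (-0.20)(0.215750) + (0.00)(0.095875) + (-0.30)(0.180500) = 0.3341
(I − A)⁻¹ = adj(I−A) / det(I−A) ≈
  [   1.6140     0.4445     0.2185     0.6330]
  [   0.6458     1.5130     0.5418     0.3367]
  [   0.2870     0.3016     1.2257     0.1265]
  [   0.5403     0.1766     0.2215     1.4636]
First solve x = (I − A)⁻¹ d = adj(I−A)·d / det(I−A); in particular x_4 = (0.180500·400 + 0.059000·600 + 0.074000·260 + 0.489000·300) / 0.3341 = 273.54 / 0.3341 ≈ 818.73691.
Intermediate flow from 2 to 4: z_24 = a_24 · x_4 = 0.05 × 273.54 / 0.3341 = 13.677 / 0.3341 ≈ 40.937.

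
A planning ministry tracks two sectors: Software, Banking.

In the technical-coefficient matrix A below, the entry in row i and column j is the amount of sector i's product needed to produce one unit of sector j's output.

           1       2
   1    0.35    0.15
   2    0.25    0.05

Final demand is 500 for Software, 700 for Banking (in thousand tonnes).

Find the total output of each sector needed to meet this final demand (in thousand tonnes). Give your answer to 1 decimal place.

x_1 = 1000.0, x_2 = 1000.0

I − A =
  [   0.65    -0.15]
  [  -0.25     0.95]
det(I−A) = (0.65)(0.95) − (-0.15)(-0.25) = 0.5800
adj(I−A) = [[0.95, 0.15], [0.25, 0.65]]
(I − A)⁻¹ = adj(I−A) / det(I−A) ≈
  [   1.6379     0.2586]
  [   0.4310     1.1207]
x = (I − A)⁻¹ d = adj(I−A)·d / det(I−A), with det(I−A) = 0.5800:
  x_1 = (0.95·500 + 0.15·700) / 0.5800 = 580.00 / 0.5800 = 1000.0
  x_2 = (0.25·500 + 0.65·700) / 0.5800 = 580.00 / 0.5800 = 1000.0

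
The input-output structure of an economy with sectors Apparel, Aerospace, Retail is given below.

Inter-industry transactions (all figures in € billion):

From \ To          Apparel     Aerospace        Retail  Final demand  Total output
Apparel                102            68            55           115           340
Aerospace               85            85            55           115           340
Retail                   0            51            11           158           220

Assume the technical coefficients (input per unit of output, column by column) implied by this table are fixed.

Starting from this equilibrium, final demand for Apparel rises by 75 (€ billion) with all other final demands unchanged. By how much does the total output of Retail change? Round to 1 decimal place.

Technical coefficients a_ij = z_ij / X_j:
  a_11 = 102/340 = 0.30, a_21 = 85/340 = 0.25, a_31 = 0/340 = 0.00
  a_12 = 68/340 = 0.20, a_22 = 85/340 = 0.25, a_32 = 51/340 = 0.15
  a_13 = 55/220 = 0.25, a_23 = 55/220 = 0.25, a_33 = 11/220 = 0.05
I − A =
  [   0.70    -0.20    -0.25]
  [  -0.25     0.75    -0.25]
  [   0.00    -0.15     0.95]
Cofactors of I−A, C_ij = (−1)^(i+j)·(minor ij) (rows/columns in the sector order above):
  C_11 = (0.75)(0.95) − (-0.25)(-0.15) = 0.6750
  C_12 = −[(-0.25)(0.95) − (-0.25)(0.00)] = 0.2375
  C_13 = (-0.25)(-0.15) − (0.75)(0.00) = 0.0375
  C_21 = −[(-0.20)(0.95) − (-0.25)(-0.15)] = 0.2275
  C_22 = (0.70)(0.95) − (-0.25)(0.00) = 0.6650
  C_23 = −[(0.70)(-0.15) − (-0.20)(0.00)] = 0.1050
  C_31 = (-0.20)(-0.25) − (-0.25)(0.75) = 0.2375
  C_32 = −[(0.70)(-0.25) − (-0.25)(-0.25)] = 0.2375
  C_33 = (0.70)(0.75) − (-0.20)(-0.25) = 0.4750
det(I−A) = Σ_j (I−A)_1j·C_1j = (0.70)(0.6750) + (-0.20)(0.2375) + (-0.25)(0.0375) = 0.415625
adj(I−A) = Cᵀ =
  [ 0.6750   0.2275   0.2375]
  [ 0.2375   0.6650   0.2375]
  [ 0.0375   0.1050   0.4750]
(I − A)⁻¹ = adj(I−A) / det(I−A) ≈
  [   1.6241     0.5474     0.5714]
  [   0.5714     1.6000     0.5714]
  [   0.0902     0.2526     1.1429]
Δx = (I − A)⁻¹ Δd with Δd having +75 in the Apparel component and 0 elsewhere.
So Δx_3 = L_31 · (+75), where L_31 = adj(I−A)_31 / det(I−A) = 0.0375 / 0.415625.
Δx_3 = 0.0375 × (+75) / 0.415625 = 2.8125 / 0.415625 ≈ 6.8.

Δx_3 = 6.8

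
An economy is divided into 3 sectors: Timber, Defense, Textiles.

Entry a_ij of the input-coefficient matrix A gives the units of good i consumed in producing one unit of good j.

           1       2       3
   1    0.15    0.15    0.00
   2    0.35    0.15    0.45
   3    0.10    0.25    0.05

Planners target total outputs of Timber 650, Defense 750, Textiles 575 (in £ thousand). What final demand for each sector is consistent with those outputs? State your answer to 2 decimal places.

d_1 = 440.00, d_2 = 151.25, d_3 = 293.75

I − A =
  [   0.85    -0.15     0.00]
  [  -0.35     0.85    -0.45]
  [  -0.10    -0.25     0.95]
d = (I − A) x:
  d_1 = (+0.85)·650 + (-0.15)·750 + (+0.00)·575 = 440.00
  d_2 = (-0.35)·650 + (+0.85)·750 + (-0.45)·575 = 151.25
  d_3 = (-0.10)·650 + (-0.25)·750 + (+0.95)·575 = 293.75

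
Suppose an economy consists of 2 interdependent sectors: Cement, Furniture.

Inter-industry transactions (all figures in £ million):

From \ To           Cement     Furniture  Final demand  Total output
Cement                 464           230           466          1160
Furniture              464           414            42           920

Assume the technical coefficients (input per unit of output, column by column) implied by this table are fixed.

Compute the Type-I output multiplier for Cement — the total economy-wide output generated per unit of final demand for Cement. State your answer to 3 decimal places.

m_1 = 4.130

Technical coefficients a_ij = z_ij / X_j:
  a_11 = 464/1160 = 0.40, a_21 = 464/1160 = 0.40
  a_12 = 230/920 = 0.25, a_22 = 414/920 = 0.45
I − A =
  [   0.60    -0.25]
  [  -0.40     0.55]
det(I−A) = (0.60)(0.55) − (-0.25)(-0.40) = 0.2300
adj(I−A) = [[0.55, 0.25], [0.40, 0.60]]
(I − A)⁻¹ = adj(I−A) / det(I−A) ≈
  [   2.3913     1.0870]
  [   1.7391     2.6087]
The output multiplier for sector j is the column-j sum of the Leontief inverse (I − A)⁻¹ = adj(I−A) / det(I−A).
Column 1 of adj(I−A): (0.55, 0.40); det(I−A) = 0.2300.
m_1 = (0.55 + 0.40) / 0.2300 = 0.95 / 0.2300 ≈ 4.130.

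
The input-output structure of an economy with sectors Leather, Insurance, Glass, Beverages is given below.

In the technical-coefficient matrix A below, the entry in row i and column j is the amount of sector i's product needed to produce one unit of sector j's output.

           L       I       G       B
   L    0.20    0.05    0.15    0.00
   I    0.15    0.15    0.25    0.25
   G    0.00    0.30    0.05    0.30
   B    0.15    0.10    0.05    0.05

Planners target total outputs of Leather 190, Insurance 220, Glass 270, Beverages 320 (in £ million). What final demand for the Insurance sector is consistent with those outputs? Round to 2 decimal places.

d_I = 11.00

I − A =
  [   0.80    -0.05    -0.15     0.00]
  [  -0.15     0.85    -0.25    -0.25]
  [   0.00    -0.30     0.95    -0.30]
  [  -0.15    -0.10    -0.05     0.95]
d = (I − A) x:
  d_L = (+0.80)·190 + (-0.05)·220 + (-0.15)·270 + (+0.00)·320 = 100.50
  d_I = (-0.15)·190 + (+0.85)·220 + (-0.25)·270 + (-0.25)·320 = 11.00
  d_G = (+0.00)·190 + (-0.30)·220 + (+0.95)·270 + (-0.30)·320 = 94.50
  d_B = (-0.15)·190 + (-0.10)·220 + (-0.05)·270 + (+0.95)·320 = 240.00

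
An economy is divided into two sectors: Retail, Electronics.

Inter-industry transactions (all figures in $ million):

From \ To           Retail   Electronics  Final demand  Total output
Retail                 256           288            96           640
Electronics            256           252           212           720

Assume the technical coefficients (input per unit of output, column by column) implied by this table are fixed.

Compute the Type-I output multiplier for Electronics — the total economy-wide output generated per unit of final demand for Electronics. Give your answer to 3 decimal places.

m_2 = 4.348

Technical coefficients a_ij = z_ij / X_j:
  a_11 = 256/640 = 0.40, a_21 = 256/640 = 0.40
  a_12 = 288/720 = 0.40, a_22 = 252/720 = 0.35
I − A =
  [   0.60    -0.40]
  [  -0.40     0.65]
det(I−A) = (0.60)(0.65) − (-0.40)(-0.40) = 0.2300
adj(I−A) = [[0.65, 0.40], [0.40, 0.60]]
(I − A)⁻¹ = adj(I−A) / det(I−A) ≈
  [   2.8261     1.7391]
  [   1.7391     2.6087]
The output multiplier for sector j is the column-j sum of the Leontief inverse (I − A)⁻¹ = adj(I−A) / det(I−A).
Column 2 of adj(I−A): (0.40, 0.60); det(I−A) = 0.2300.
m_2 = (0.40 + 0.60) / 0.2300 = 1.00 / 0.2300 ≈ 4.348.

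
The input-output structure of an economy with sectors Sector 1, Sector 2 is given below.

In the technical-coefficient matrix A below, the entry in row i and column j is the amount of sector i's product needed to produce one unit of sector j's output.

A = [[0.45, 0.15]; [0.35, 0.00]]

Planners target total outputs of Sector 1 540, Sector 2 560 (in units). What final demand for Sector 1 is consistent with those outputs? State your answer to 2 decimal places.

I − A =
  [   0.55    -0.15]
  [  -0.35     1.00]
d = (I − A) x:
  d_1 = (+0.55)·540 + (-0.15)·560 = 213.00
  d_2 = (-0.35)·540 + (+1.00)·560 = 371.00

d_1 = 213.00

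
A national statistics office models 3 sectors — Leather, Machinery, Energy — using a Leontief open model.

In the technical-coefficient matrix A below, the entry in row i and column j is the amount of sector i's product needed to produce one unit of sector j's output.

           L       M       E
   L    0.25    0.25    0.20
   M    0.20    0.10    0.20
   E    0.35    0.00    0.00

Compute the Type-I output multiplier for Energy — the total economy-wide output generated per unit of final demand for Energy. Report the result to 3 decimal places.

I − A =
  [   0.75    -0.25    -0.20]
  [  -0.20     0.90    -0.20]
  [  -0.35     0.00     1.00]
Cofactors of I−A, C_ij = (−1)^(i+j)·(minor ij) (rows/columns in the sector order above):
  C_11 = (0.90)(1.00) − (-0.20)(0.00) = 0.9000
  C_12 = −[(-0.20)(1.00) − (-0.20)(-0.35)] = 0.2700
  C_13 = (-0.20)(0.00) − (0.90)(-0.35) = 0.3150
  C_21 = −[(-0.25)(1.00) − (-0.20)(0.00)] = 0.2500
  C_22 = (0.75)(1.00) − (-0.20)(-0.35) = 0.6800
  C_23 = −[(0.75)(0.00) − (-0.25)(-0.35)] = 0.0875
  C_31 = (-0.25)(-0.20) − (-0.20)(0.90) = 0.2300
  C_32 = −[(0.75)(-0.20) − (-0.20)(-0.20)] = 0.1900
  C_33 = (0.75)(0.90) − (-0.25)(-0.20) = 0.6250
det(I−A) = Σ_j (I−A)_1j·C_1j = (0.75)(0.9000) + (-0.25)(0.2700) + (-0.20)(0.3150) = 0.5445
adj(I−A) = Cᵀ =
  [ 0.9000   0.2500   0.2300]
  [ 0.2700   0.6800   0.1900]
  [ 0.3150   0.0875   0.6250]
(I − A)⁻¹ = adj(I−A) / det(I−A) ≈
  [   1.6529     0.4591     0.4224]
  [   0.4959     1.2489     0.3489]
  [   0.5785     0.1607     1.1478]
The output multiplier for sector j is the column-j sum of the Leontief inverse (I − A)⁻¹ = adj(I−A) / det(I−A).
Column E of adj(I−A): (0.2300, 0.1900, 0.6250); det(I−A) = 0.5445.
m_E = (0.2300 + 0.1900 + 0.6250) / 0.5445 = 1.045 / 0.5445 ≈ 1.919.

m_E = 1.919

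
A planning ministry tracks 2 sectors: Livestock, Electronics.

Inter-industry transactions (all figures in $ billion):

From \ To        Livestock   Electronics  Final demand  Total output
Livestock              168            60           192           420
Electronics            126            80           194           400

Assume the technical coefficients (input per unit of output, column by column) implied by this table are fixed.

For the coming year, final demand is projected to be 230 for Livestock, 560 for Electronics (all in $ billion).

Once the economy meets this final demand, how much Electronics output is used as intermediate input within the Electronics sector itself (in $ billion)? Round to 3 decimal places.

Technical coefficients a_ij = z_ij / X_j:
  a_11 = 168/420 = 0.40, a_21 = 126/420 = 0.30
  a_12 = 60/400 = 0.15, a_22 = 80/400 = 0.20
I − A =
  [   0.60    -0.15]
  [  -0.30     0.80]
det(I−A) = (0.60)(0.80) − (-0.15)(-0.30) = 0.4350
adj(I−A) = [[0.80, 0.15], [0.30, 0.60]]
(I − A)⁻¹ = adj(I−A) / det(I−A) ≈
  [   1.8391     0.3448]
  [   0.6897     1.3793]
First solve x = (I − A)⁻¹ d = adj(I−A)·d / det(I−A); in particular x_2 = (0.30·230 + 0.60·560) / 0.4350 = 405.00 / 0.4350 ≈ 931.03448.
Intermediate flow from 2 to 2: z_22 = a_22 · x_2 = 0.20 × 405.00 / 0.4350 = 81.00 / 0.4350 ≈ 186.207.

z_22 = 186.207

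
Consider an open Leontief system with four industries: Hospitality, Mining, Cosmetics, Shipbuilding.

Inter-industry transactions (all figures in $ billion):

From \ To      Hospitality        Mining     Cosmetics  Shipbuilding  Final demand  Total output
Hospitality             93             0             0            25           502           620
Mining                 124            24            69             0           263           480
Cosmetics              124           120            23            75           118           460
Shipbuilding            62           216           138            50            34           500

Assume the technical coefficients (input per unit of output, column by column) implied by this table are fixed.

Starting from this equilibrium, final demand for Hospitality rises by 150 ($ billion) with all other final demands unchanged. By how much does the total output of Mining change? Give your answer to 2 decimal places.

Δx_M = 47.50

Technical coefficients a_ij = z_ij / X_j:
  a_HH = 93/620 = 0.15, a_MH = 124/620 = 0.20, a_CH = 124/620 = 0.20, a_SH = 62/620 = 0.10
  a_HM = 0/480 = 0.00, a_MM = 24/480 = 0.05, a_CM = 120/480 = 0.25, a_SM = 216/480 = 0.45
  a_HC = 0/460 = 0.00, a_MC = 69/460 = 0.15, a_CC = 23/460 = 0.05, a_SC = 138/460 = 0.30
  a_HS = 25/500 = 0.05, a_MS = 0/500 = 0.00, a_CS = 75/500 = 0.15, a_SS = 50/500 = 0.10
I − A =
  [   0.85     0.00     0.00    -0.05]
  [  -0.20     0.95    -0.15     0.00]
  [  -0.20    -0.25     0.95    -0.15]
  [  -0.10    -0.45    -0.30     0.90]
Compute the cofactors C_ij = (−1)^(i+j)·(3×3 minor ij) of I−A; the adjugate is their transpose:
adj(I−A) = Cᵀ =
  [ 0.725625   0.025125   0.017625   0.043250]
  [ 0.191250   0.680750   0.117000   0.030125]
  [ 0.243750   0.251875   0.717500   0.133125]
  [ 0.257500   0.427125   0.299625   0.735250]
det(I−A) = Σ_j (I−A)_1j·C_1j = (0.85)(0.725625) + (0.00)(0.191250) + (0.00)(0.243750) + (-0.05)(0.257500) = 0.60390625
(I − A)⁻¹ = adj(I−A) / det(I−A) ≈
  [   1.2016     0.0416     0.0292     0.0716]
  [   0.3167     1.1272     0.1937     0.0499]
  [   0.4036     0.4171     1.1881     0.2204]
  [   0.4264     0.7073     0.4961     1.2175]
Δx = (I − A)⁻¹ Δd with Δd having +150 in the Hospitality component and 0 elsewhere.
So Δx_M = L_MH · (+150), where L_MH = adj(I−A)_MH / det(I−A) = 0.191250 / 0.60390625.
Δx_M = 0.191250 × (+150) / 0.60390625 = 28.6875 / 0.60390625 ≈ 47.50.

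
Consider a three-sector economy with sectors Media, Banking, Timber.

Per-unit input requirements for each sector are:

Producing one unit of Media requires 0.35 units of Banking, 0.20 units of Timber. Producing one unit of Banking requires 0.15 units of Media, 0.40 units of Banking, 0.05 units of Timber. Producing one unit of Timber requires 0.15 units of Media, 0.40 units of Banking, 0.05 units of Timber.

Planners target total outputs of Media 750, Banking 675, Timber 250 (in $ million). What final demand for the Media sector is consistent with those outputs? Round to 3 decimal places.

I − A =
  [   1.00    -0.15    -0.15]
  [  -0.35     0.60    -0.40]
  [  -0.20    -0.05     0.95]
d = (I − A) x:
  d_1 = (+1.00)·750 + (-0.15)·675 + (-0.15)·250 = 611.250
  d_2 = (-0.35)·750 + (+0.60)·675 + (-0.40)·250 = 42.500
  d_3 = (-0.20)·750 + (-0.05)·675 + (+0.95)·250 = 53.750

d_1 = 611.250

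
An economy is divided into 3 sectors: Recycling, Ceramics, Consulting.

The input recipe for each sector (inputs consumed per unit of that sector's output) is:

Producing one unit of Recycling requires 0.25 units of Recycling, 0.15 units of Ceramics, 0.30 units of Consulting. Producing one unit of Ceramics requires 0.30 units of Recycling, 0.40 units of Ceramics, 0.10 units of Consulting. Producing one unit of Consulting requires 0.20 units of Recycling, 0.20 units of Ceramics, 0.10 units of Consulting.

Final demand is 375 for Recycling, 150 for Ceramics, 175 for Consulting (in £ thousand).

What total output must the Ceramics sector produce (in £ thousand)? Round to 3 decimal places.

I − A =
  [   0.75    -0.30    -0.20]
  [  -0.15     0.60    -0.20]
  [  -0.30    -0.10     0.90]
Cofactors of I−A, C_ij = (−1)^(i+j)·(minor ij) (rows/columns in the sector order above):
  C_11 = (0.60)(0.90) − (-0.20)(-0.10) = 0.5200
  C_12 = −[(-0.15)(0.90) − (-0.20)(-0.30)] = 0.1950
  C_13 = (-0.15)(-0.10) − (0.60)(-0.30) = 0.1950
  C_21 = −[(-0.30)(0.90) − (-0.20)(-0.10)] = 0.2900
  C_22 = (0.75)(0.90) − (-0.20)(-0.30) = 0.6150
  C_23 = −[(0.75)(-0.10) − (-0.30)(-0.30)] = 0.1650
  C_31 = (-0.30)(-0.20) − (-0.20)(0.60) = 0.1800
  C_32 = −[(0.75)(-0.20) − (-0.20)(-0.15)] = 0.1800
  C_33 = (0.75)(0.60) − (-0.30)(-0.15) = 0.4050
det(I−A) = Σ_j (I−A)_1j·C_1j = (0.75)(0.5200) + (-0.30)(0.1950) + (-0.20)(0.1950) = 0.2925
adj(I−A) = Cᵀ =
  [ 0.5200   0.2900   0.1800]
  [ 0.1950   0.6150   0.1800]
  [ 0.1950   0.1650   0.4050]
(I − A)⁻¹ = adj(I−A) / det(I−A) ≈
  [   1.7778     0.9915     0.6154]
  [   0.6667     2.1026     0.6154]
  [   0.6667     0.5641     1.3846]
x = (I − A)⁻¹ d = adj(I−A)·d / det(I−A), with det(I−A) = 0.2925:
  x_1 = (0.5200·375 + 0.2900·150 + 0.1800·175) / 0.2925 = 270.00 / 0.2925 ≈ 923.077
  x_2 = (0.1950·375 + 0.6150·150 + 0.1800·175) / 0.2925 = 196.875 / 0.2925 ≈ 673.077
  x_3 = (0.1950·375 + 0.1650·150 + 0.4050·175) / 0.2925 = 168.75 / 0.2925 ≈ 576.923

x_2 = 673.077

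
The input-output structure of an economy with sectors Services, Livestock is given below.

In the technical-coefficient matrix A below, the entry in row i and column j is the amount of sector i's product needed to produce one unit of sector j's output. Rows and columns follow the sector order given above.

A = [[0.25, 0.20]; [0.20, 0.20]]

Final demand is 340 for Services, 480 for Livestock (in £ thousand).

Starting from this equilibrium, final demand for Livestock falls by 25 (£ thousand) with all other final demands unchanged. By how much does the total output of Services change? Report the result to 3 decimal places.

I − A =
  [   0.75    -0.20]
  [  -0.20     0.80]
det(I−A) = (0.75)(0.80) − (-0.20)(-0.20) = 0.5600
adj(I−A) = [[0.80, 0.20], [0.20, 0.75]]
(I − A)⁻¹ = adj(I−A) / det(I−A) ≈
  [   1.4286     0.3571]
  [   0.3571     1.3393]
Δx = (I − A)⁻¹ Δd with Δd having -25 in the Livestock component and 0 elsewhere.
So Δx_1 = L_12 · (-25), where L_12 = adj(I−A)_12 / det(I−A) = 0.20 / 0.5600.
Δx_1 = 0.20 × (-25) / 0.5600 = -5.00 / 0.5600 ≈ -8.929.

Δx_1 = -8.929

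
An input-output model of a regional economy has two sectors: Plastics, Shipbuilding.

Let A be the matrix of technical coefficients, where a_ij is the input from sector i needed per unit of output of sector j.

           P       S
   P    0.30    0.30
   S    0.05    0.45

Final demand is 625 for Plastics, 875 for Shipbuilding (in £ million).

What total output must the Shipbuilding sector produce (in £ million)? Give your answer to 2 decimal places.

x_S = 1739.86

I − A =
  [   0.70    -0.30]
  [  -0.05     0.55]
det(I−A) = (0.70)(0.55) − (-0.30)(-0.05) = 0.3700
adj(I−A) = [[0.55, 0.30], [0.05, 0.70]]
(I − A)⁻¹ = adj(I−A) / det(I−A) ≈
  [   1.4865     0.8108]
  [   0.1351     1.8919]
x = (I − A)⁻¹ d = adj(I−A)·d / det(I−A), with det(I−A) = 0.3700:
  x_P = (0.55·625 + 0.30·875) / 0.3700 = 606.25 / 0.3700 ≈ 1638.51
  x_S = (0.05·625 + 0.70·875) / 0.3700 = 643.75 / 0.3700 ≈ 1739.86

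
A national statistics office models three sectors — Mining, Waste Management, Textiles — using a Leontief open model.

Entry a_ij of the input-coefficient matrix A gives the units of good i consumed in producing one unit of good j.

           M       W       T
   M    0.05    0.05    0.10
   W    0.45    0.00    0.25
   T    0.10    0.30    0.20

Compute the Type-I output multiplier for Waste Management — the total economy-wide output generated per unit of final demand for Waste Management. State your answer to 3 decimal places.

I − A =
  [   0.95    -0.05    -0.10]
  [  -0.45     1.00    -0.25]
  [  -0.10    -0.30     0.80]
Cofactors of I−A, C_ij = (−1)^(i+j)·(minor ij) (rows/columns in the sector order above):
  C_11 = (1.00)(0.80) − (-0.25)(-0.30) = 0.7250
  C_12 = −[(-0.45)(0.80) − (-0.25)(-0.10)] = 0.3850
  C_13 = (-0.45)(-0.30) − (1.00)(-0.10) = 0.2350
  C_21 = −[(-0.05)(0.80) − (-0.10)(-0.30)] = 0.0700
  C_22 = (0.95)(0.80) − (-0.10)(-0.10) = 0.7500
  C_23 = −[(0.95)(-0.30) − (-0.05)(-0.10)] = 0.2900
  C_31 = (-0.05)(-0.25) − (-0.10)(1.00) = 0.1125
  C_32 = −[(0.95)(-0.25) − (-0.10)(-0.45)] = 0.2825
  C_33 = (0.95)(1.00) − (-0.05)(-0.45) = 0.9275
det(I−A) = Σ_j (I−A)_1j·C_1j = (0.95)(0.7250) + (-0.05)(0.3850) + (-0.10)(0.2350) = 0.6460
adj(I−A) = Cᵀ =
  [ 0.7250   0.0700   0.1125]
  [ 0.3850   0.7500   0.2825]
  [ 0.2350   0.2900   0.9275]
(I − A)⁻¹ = adj(I−A) / det(I−A) ≈
  [   1.1223     0.1084     0.1741]
  [   0.5960     1.1610     0.4373]
  [   0.3638     0.4489     1.4358]
The output multiplier for sector j is the column-j sum of the Leontief inverse (I − A)⁻¹ = adj(I−A) / det(I−A).
Column W of adj(I−A): (0.0700, 0.7500, 0.2900); det(I−A) = 0.6460.
m_W = (0.0700 + 0.7500 + 0.2900) / 0.6460 = 1.11 / 0.6460 ≈ 1.718.

m_W = 1.718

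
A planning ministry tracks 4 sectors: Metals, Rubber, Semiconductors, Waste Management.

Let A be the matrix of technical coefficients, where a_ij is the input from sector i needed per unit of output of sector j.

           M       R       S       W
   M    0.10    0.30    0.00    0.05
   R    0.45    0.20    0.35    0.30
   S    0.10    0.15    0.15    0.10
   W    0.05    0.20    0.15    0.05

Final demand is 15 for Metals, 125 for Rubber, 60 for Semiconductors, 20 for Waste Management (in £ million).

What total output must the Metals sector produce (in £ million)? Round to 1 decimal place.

I − A =
  [   0.90    -0.30     0.00    -0.05]
  [  -0.45     0.80    -0.35    -0.30]
  [  -0.10    -0.15     0.85    -0.10]
  [  -0.05    -0.20    -0.15     0.95]
Compute the cofactors C_ij = (−1)^(i+j)·(3×3 minor ij) of I−A; the adjugate is their transpose:
adj(I−A) = Cᵀ =
  [ 0.519375   0.247375   0.122750   0.118375]
  [ 0.408875   0.710375   0.342250   0.281875]
  [ 0.149375   0.176875   0.490750   0.115375]
  [ 0.137000   0.190500   0.156000   0.439500]
det(I−A) = Σ_j (I−A)_1j·C_1j = (0.90)(0.519375) + (-0.30)(0.408875) + (0.00)(0.149375) + (-0.05)(0.137000) = 0.337925
(I − A)⁻¹ = adj(I−A) / det(I−A) ≈
  [   1.5370     0.7320     0.3632     0.3503]
  [   1.2100     2.1022     1.0128     0.8341]
  [   0.4420     0.5234     1.4522     0.3414]
  [   0.4054     0.5637     0.4616     1.3006]
x = (I − A)⁻¹ d = adj(I−A)·d / det(I−A), with det(I−A) = 0.337925:
  x_M = (0.519375·15 + 0.247375·125 + 0.122750·60 + 0.118375·20) / 0.337925 = 48.445 / 0.337925 ≈ 143.4
  x_R = (0.408875·15 + 0.710375·125 + 0.342250·60 + 0.281875·20) / 0.337925 = 121.1025 / 0.337925 ≈ 358.4
  x_S = (0.149375·15 + 0.176875·125 + 0.490750·60 + 0.115375·20) / 0.337925 = 56.1025 / 0.337925 ≈ 166.0
  x_W = (0.137000·15 + 0.190500·125 + 0.156000·60 + 0.439500·20) / 0.337925 = 44.0175 / 0.337925 ≈ 130.3

x_M = 143.4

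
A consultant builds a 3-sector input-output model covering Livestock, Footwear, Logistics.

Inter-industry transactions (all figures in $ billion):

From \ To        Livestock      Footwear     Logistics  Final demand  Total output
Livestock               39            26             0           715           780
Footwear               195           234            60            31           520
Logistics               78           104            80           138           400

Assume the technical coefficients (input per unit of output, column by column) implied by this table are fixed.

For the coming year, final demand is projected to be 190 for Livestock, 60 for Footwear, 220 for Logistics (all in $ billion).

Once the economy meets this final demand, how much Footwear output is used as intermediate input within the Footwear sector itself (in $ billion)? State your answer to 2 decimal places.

Technical coefficients a_ij = z_ij / X_j:
  a_11 = 39/780 = 0.05, a_21 = 195/780 = 0.25, a_31 = 78/780 = 0.10
  a_12 = 26/520 = 0.05, a_22 = 234/520 = 0.45, a_32 = 104/520 = 0.20
  a_13 = 0/400 = 0.00, a_23 = 60/400 = 0.15, a_33 = 80/400 = 0.20
I − A =
  [   0.95    -0.05     0.00]
  [  -0.25     0.55    -0.15]
  [  -0.10    -0.20     0.80]
Cofactors of I−A, C_ij = (−1)^(i+j)·(minor ij) (rows/columns in the sector order above):
  C_11 = (0.55)(0.80) − (-0.15)(-0.20) = 0.4100
  C_12 = −[(-0.25)(0.80) − (-0.15)(-0.10)] = 0.2150
  C_13 = (-0.25)(-0.20) − (0.55)(-0.10) = 0.1050
  C_21 = −[(-0.05)(0.80) − (0.00)(-0.20)] = 0.0400
  C_22 = (0.95)(0.80) − (0.00)(-0.10) = 0.7600
  C_23 = −[(0.95)(-0.20) − (-0.05)(-0.10)] = 0.1950
  C_31 = (-0.05)(-0.15) − (0.00)(0.55) = 0.0075
  C_32 = −[(0.95)(-0.15) − (0.00)(-0.25)] = 0.1425
  C_33 = (0.95)(0.55) − (-0.05)(-0.25) = 0.5100
det(I−A) = Σ_j (I−A)_1j·C_1j = (0.95)(0.4100) + (-0.05)(0.2150) + (0.00)(0.1050) = 0.37875
adj(I−A) = Cᵀ =
  [ 0.4100   0.0400   0.0075]
  [ 0.2150   0.7600   0.1425]
  [ 0.1050   0.1950   0.5100]
(I − A)⁻¹ = adj(I−A) / det(I−A) ≈
  [   1.0825     0.1056     0.0198]
  [   0.5677     2.0066     0.3762]
  [   0.2772     0.5149     1.3465]
First solve x = (I − A)⁻¹ d = adj(I−A)·d / det(I−A); in particular x_2 = (0.2150·190 + 0.7600·60 + 0.1425·220) / 0.37875 = 117.80 / 0.37875 ≈ 311.0231.
Intermediate flow from 2 to 2: z_22 = a_22 · x_2 = 0.45 × 117.80 / 0.37875 = 53.01 / 0.37875 ≈ 139.96.

z_22 = 139.96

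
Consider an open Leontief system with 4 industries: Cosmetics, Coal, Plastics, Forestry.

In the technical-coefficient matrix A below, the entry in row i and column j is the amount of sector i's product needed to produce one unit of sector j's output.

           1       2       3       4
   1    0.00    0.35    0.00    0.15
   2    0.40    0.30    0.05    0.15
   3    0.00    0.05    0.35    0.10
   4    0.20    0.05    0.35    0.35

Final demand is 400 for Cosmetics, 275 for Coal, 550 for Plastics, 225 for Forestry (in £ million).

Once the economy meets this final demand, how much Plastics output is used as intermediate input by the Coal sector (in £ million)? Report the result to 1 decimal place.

I − A =
  [   1.00    -0.35     0.00    -0.15]
  [  -0.40     0.70    -0.05    -0.15]
  [   0.00    -0.05     0.65    -0.10]
  [  -0.20    -0.05    -0.35     0.65]
Compute the cofactors C_ij = (−1)^(i+j)·(3×3 minor ij) of I−A; the adjugate is their transpose:
adj(I−A) = Cᵀ =
  [ 0.261875   0.143125   0.066875   0.103750]
  [ 0.175500   0.368000   0.104500   0.141500]
  [ 0.030500   0.043000   0.322000   0.066500]
  [ 0.110500   0.095500   0.202000   0.361500]
det(I−A) = Σ_j (I−A)_1j·C_1j = (1.00)(0.261875) + (-0.35)(0.175500) + (0.00)(0.030500) + (-0.15)(0.110500) = 0.183875
(I − A)⁻¹ = adj(I−A) / det(I−A) ≈
  [   1.4242     0.7784     0.3637     0.5642]
  [   0.9545     2.0014     0.5683     0.7695]
  [   0.1659     0.2339     1.7512     0.3617]
  [   0.6010     0.5194     1.0986     1.9660]
First solve x = (I − A)⁻¹ d = adj(I−A)·d / det(I−A); in particular x_2 = (0.175500·400 + 0.368000·275 + 0.104500·550 + 0.141500·225) / 0.183875 = 260.7125 / 0.183875 ≈ 1417.879.
Intermediate flow from 3 to 2: z_32 = a_32 · x_2 = 0.05 × 260.7125 / 0.183875 = 13.035625 / 0.183875 ≈ 70.9.

z_32 = 70.9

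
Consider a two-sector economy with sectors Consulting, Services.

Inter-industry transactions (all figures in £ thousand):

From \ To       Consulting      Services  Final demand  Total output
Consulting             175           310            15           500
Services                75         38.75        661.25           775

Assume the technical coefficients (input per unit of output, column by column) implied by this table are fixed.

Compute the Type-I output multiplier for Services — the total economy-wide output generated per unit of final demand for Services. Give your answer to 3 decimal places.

Technical coefficients a_ij = z_ij / X_j:
  a_11 = 175/500 = 0.35, a_21 = 75/500 = 0.15
  a_12 = 310/775 = 0.40, a_22 = 38.75/775 = 0.05
I − A =
  [   0.65    -0.40]
  [  -0.15     0.95]
det(I−A) = (0.65)(0.95) − (-0.40)(-0.15) = 0.5575
adj(I−A) = [[0.95, 0.40], [0.15, 0.65]]
(I − A)⁻¹ = adj(I−A) / det(I−A) ≈
  [   1.7040     0.7175]
  [   0.2691     1.1659]
The output multiplier for sector j is the column-j sum of the Leontief inverse (I − A)⁻¹ = adj(I−A) / det(I−A).
Column 2 of adj(I−A): (0.40, 0.65); det(I−A) = 0.5575.
m_2 = (0.40 + 0.65) / 0.5575 = 1.05 / 0.5575 ≈ 1.883.

m_2 = 1.883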